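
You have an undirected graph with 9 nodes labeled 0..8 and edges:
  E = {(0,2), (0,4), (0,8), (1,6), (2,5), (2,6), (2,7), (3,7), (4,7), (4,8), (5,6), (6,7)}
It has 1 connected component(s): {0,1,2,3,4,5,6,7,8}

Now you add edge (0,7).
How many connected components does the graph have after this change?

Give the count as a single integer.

Initial component count: 1
Add (0,7): endpoints already in same component. Count unchanged: 1.
New component count: 1

Answer: 1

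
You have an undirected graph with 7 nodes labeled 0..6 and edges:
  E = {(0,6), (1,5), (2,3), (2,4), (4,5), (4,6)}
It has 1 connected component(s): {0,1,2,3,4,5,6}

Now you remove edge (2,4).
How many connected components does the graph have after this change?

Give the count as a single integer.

Initial component count: 1
Remove (2,4): it was a bridge. Count increases: 1 -> 2.
  After removal, components: {0,1,4,5,6} {2,3}
New component count: 2

Answer: 2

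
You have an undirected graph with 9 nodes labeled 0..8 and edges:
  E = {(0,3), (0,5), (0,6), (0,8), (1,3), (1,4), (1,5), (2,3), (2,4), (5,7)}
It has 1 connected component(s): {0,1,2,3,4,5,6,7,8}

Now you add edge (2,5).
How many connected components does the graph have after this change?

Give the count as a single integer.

Answer: 1

Derivation:
Initial component count: 1
Add (2,5): endpoints already in same component. Count unchanged: 1.
New component count: 1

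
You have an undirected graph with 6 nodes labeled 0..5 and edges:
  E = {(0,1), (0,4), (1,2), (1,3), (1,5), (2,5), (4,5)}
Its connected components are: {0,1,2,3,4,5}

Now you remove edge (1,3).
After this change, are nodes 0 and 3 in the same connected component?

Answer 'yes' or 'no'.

Answer: no

Derivation:
Initial components: {0,1,2,3,4,5}
Removing edge (1,3): it was a bridge — component count 1 -> 2.
New components: {0,1,2,4,5} {3}
Are 0 and 3 in the same component? no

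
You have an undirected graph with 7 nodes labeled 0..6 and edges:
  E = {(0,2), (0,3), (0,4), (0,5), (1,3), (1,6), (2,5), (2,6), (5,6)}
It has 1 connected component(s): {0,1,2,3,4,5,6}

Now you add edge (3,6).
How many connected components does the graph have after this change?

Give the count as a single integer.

Initial component count: 1
Add (3,6): endpoints already in same component. Count unchanged: 1.
New component count: 1

Answer: 1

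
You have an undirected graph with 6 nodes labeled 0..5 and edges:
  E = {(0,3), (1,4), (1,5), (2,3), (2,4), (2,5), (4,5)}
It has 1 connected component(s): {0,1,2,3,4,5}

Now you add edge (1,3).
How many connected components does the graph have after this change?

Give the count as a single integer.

Answer: 1

Derivation:
Initial component count: 1
Add (1,3): endpoints already in same component. Count unchanged: 1.
New component count: 1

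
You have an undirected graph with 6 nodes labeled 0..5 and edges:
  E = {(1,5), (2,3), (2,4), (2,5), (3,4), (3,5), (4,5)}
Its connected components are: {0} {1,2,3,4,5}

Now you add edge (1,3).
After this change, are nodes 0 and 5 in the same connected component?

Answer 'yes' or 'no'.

Answer: no

Derivation:
Initial components: {0} {1,2,3,4,5}
Adding edge (1,3): both already in same component {1,2,3,4,5}. No change.
New components: {0} {1,2,3,4,5}
Are 0 and 5 in the same component? no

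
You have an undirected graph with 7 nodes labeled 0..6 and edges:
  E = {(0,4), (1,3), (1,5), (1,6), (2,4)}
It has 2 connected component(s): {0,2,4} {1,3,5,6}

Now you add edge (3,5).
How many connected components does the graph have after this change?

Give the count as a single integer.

Answer: 2

Derivation:
Initial component count: 2
Add (3,5): endpoints already in same component. Count unchanged: 2.
New component count: 2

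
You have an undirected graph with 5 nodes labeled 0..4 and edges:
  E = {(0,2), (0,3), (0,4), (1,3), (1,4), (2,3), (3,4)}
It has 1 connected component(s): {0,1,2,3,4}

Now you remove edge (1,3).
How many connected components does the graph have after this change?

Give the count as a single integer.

Answer: 1

Derivation:
Initial component count: 1
Remove (1,3): not a bridge. Count unchanged: 1.
  After removal, components: {0,1,2,3,4}
New component count: 1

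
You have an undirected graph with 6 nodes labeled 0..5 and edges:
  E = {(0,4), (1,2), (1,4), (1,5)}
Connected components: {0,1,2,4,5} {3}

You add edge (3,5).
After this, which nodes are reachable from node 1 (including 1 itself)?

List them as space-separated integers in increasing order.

Answer: 0 1 2 3 4 5

Derivation:
Before: nodes reachable from 1: {0,1,2,4,5}
Adding (3,5): merges 1's component with another. Reachability grows.
After: nodes reachable from 1: {0,1,2,3,4,5}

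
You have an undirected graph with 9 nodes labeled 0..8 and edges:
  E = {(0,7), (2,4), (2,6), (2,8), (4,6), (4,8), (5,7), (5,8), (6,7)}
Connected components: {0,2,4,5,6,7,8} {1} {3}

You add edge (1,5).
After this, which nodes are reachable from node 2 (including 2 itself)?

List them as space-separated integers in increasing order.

Answer: 0 1 2 4 5 6 7 8

Derivation:
Before: nodes reachable from 2: {0,2,4,5,6,7,8}
Adding (1,5): merges 2's component with another. Reachability grows.
After: nodes reachable from 2: {0,1,2,4,5,6,7,8}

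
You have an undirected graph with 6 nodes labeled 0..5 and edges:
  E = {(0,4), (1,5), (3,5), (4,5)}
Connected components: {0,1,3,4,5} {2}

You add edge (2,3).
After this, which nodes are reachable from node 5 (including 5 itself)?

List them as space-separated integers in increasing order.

Before: nodes reachable from 5: {0,1,3,4,5}
Adding (2,3): merges 5's component with another. Reachability grows.
After: nodes reachable from 5: {0,1,2,3,4,5}

Answer: 0 1 2 3 4 5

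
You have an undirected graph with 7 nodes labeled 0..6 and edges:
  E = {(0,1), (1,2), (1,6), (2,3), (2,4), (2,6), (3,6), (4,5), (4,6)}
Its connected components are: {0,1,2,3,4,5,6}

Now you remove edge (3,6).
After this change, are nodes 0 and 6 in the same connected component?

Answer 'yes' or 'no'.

Initial components: {0,1,2,3,4,5,6}
Removing edge (3,6): not a bridge — component count unchanged at 1.
New components: {0,1,2,3,4,5,6}
Are 0 and 6 in the same component? yes

Answer: yes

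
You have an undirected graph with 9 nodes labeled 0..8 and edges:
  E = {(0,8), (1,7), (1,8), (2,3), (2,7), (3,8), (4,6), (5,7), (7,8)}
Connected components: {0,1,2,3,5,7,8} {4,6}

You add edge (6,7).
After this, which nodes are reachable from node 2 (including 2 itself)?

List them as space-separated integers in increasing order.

Answer: 0 1 2 3 4 5 6 7 8

Derivation:
Before: nodes reachable from 2: {0,1,2,3,5,7,8}
Adding (6,7): merges 2's component with another. Reachability grows.
After: nodes reachable from 2: {0,1,2,3,4,5,6,7,8}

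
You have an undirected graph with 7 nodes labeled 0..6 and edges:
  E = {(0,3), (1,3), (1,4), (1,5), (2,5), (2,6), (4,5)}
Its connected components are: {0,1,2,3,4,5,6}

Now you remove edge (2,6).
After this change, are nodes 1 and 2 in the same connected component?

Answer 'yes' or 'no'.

Initial components: {0,1,2,3,4,5,6}
Removing edge (2,6): it was a bridge — component count 1 -> 2.
New components: {0,1,2,3,4,5} {6}
Are 1 and 2 in the same component? yes

Answer: yes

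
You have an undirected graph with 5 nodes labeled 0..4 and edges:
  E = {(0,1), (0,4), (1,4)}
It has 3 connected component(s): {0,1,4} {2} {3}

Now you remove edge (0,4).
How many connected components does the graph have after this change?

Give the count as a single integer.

Initial component count: 3
Remove (0,4): not a bridge. Count unchanged: 3.
  After removal, components: {0,1,4} {2} {3}
New component count: 3

Answer: 3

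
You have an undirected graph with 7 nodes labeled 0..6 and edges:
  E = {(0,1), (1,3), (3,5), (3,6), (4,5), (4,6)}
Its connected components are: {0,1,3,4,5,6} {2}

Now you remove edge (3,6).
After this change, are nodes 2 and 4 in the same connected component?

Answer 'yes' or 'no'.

Initial components: {0,1,3,4,5,6} {2}
Removing edge (3,6): not a bridge — component count unchanged at 2.
New components: {0,1,3,4,5,6} {2}
Are 2 and 4 in the same component? no

Answer: no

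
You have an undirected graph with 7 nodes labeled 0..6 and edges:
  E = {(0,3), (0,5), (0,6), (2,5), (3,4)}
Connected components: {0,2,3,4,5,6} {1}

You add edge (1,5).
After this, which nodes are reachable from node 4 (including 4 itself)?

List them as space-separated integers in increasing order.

Answer: 0 1 2 3 4 5 6

Derivation:
Before: nodes reachable from 4: {0,2,3,4,5,6}
Adding (1,5): merges 4's component with another. Reachability grows.
After: nodes reachable from 4: {0,1,2,3,4,5,6}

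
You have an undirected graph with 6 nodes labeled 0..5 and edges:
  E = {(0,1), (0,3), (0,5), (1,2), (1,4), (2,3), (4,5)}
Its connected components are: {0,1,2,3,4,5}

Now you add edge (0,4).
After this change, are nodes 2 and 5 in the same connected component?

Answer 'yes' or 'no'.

Answer: yes

Derivation:
Initial components: {0,1,2,3,4,5}
Adding edge (0,4): both already in same component {0,1,2,3,4,5}. No change.
New components: {0,1,2,3,4,5}
Are 2 and 5 in the same component? yes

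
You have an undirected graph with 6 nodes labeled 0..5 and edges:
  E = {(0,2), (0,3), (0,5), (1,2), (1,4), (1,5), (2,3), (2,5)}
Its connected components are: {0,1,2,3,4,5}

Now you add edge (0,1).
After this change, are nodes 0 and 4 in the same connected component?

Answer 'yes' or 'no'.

Answer: yes

Derivation:
Initial components: {0,1,2,3,4,5}
Adding edge (0,1): both already in same component {0,1,2,3,4,5}. No change.
New components: {0,1,2,3,4,5}
Are 0 and 4 in the same component? yes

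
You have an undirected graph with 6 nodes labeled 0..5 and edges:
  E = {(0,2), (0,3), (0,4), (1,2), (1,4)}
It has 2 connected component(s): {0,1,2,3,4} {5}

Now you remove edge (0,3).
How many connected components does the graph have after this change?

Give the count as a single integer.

Answer: 3

Derivation:
Initial component count: 2
Remove (0,3): it was a bridge. Count increases: 2 -> 3.
  After removal, components: {0,1,2,4} {3} {5}
New component count: 3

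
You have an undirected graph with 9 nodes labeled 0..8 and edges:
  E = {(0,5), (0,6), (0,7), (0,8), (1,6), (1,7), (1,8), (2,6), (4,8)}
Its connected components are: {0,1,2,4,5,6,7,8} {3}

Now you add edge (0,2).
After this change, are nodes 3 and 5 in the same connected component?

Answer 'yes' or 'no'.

Initial components: {0,1,2,4,5,6,7,8} {3}
Adding edge (0,2): both already in same component {0,1,2,4,5,6,7,8}. No change.
New components: {0,1,2,4,5,6,7,8} {3}
Are 3 and 5 in the same component? no

Answer: no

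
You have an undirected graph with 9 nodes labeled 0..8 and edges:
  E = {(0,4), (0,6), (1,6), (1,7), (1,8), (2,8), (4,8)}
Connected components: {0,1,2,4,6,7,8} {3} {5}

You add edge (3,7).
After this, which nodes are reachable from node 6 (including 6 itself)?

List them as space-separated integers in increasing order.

Answer: 0 1 2 3 4 6 7 8

Derivation:
Before: nodes reachable from 6: {0,1,2,4,6,7,8}
Adding (3,7): merges 6's component with another. Reachability grows.
After: nodes reachable from 6: {0,1,2,3,4,6,7,8}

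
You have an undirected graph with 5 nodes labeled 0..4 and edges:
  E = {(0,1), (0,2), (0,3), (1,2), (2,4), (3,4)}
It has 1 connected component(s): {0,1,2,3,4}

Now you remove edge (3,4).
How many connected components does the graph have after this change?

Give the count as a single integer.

Initial component count: 1
Remove (3,4): not a bridge. Count unchanged: 1.
  After removal, components: {0,1,2,3,4}
New component count: 1

Answer: 1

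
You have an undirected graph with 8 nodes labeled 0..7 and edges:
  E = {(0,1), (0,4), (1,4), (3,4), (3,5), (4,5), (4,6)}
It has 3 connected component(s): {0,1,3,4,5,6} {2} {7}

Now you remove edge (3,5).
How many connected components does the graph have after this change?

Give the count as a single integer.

Answer: 3

Derivation:
Initial component count: 3
Remove (3,5): not a bridge. Count unchanged: 3.
  After removal, components: {0,1,3,4,5,6} {2} {7}
New component count: 3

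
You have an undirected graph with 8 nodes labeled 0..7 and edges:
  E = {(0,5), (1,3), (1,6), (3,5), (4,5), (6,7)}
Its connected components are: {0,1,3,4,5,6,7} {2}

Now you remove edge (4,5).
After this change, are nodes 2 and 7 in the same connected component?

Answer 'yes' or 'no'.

Answer: no

Derivation:
Initial components: {0,1,3,4,5,6,7} {2}
Removing edge (4,5): it was a bridge — component count 2 -> 3.
New components: {0,1,3,5,6,7} {2} {4}
Are 2 and 7 in the same component? no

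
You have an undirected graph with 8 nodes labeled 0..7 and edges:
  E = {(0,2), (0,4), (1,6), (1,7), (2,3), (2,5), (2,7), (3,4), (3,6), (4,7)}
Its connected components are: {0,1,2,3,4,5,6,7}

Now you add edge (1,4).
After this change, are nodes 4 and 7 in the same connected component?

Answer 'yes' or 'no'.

Initial components: {0,1,2,3,4,5,6,7}
Adding edge (1,4): both already in same component {0,1,2,3,4,5,6,7}. No change.
New components: {0,1,2,3,4,5,6,7}
Are 4 and 7 in the same component? yes

Answer: yes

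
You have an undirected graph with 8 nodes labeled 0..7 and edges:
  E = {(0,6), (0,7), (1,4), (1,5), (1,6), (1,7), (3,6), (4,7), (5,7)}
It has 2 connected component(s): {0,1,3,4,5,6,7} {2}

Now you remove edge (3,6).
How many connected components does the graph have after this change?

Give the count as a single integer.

Initial component count: 2
Remove (3,6): it was a bridge. Count increases: 2 -> 3.
  After removal, components: {0,1,4,5,6,7} {2} {3}
New component count: 3

Answer: 3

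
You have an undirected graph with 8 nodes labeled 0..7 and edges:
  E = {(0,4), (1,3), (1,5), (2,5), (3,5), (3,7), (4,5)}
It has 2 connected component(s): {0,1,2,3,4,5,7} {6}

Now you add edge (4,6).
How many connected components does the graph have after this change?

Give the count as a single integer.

Answer: 1

Derivation:
Initial component count: 2
Add (4,6): merges two components. Count decreases: 2 -> 1.
New component count: 1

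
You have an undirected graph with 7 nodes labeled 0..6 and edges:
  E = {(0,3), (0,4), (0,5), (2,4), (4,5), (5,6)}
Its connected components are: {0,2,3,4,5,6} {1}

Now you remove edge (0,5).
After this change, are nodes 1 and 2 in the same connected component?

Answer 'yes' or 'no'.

Initial components: {0,2,3,4,5,6} {1}
Removing edge (0,5): not a bridge — component count unchanged at 2.
New components: {0,2,3,4,5,6} {1}
Are 1 and 2 in the same component? no

Answer: no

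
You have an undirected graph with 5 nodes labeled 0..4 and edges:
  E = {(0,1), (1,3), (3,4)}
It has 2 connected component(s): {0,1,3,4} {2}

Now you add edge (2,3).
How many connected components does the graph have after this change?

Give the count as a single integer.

Initial component count: 2
Add (2,3): merges two components. Count decreases: 2 -> 1.
New component count: 1

Answer: 1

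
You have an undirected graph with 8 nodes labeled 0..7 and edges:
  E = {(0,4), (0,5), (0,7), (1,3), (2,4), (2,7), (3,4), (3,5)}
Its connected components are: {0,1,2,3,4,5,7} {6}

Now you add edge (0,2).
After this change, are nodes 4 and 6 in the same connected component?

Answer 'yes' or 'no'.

Initial components: {0,1,2,3,4,5,7} {6}
Adding edge (0,2): both already in same component {0,1,2,3,4,5,7}. No change.
New components: {0,1,2,3,4,5,7} {6}
Are 4 and 6 in the same component? no

Answer: no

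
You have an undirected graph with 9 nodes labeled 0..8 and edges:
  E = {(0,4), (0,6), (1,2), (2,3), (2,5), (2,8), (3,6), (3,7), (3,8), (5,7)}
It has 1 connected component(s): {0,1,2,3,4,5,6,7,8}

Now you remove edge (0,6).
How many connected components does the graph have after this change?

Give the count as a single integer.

Answer: 2

Derivation:
Initial component count: 1
Remove (0,6): it was a bridge. Count increases: 1 -> 2.
  After removal, components: {0,4} {1,2,3,5,6,7,8}
New component count: 2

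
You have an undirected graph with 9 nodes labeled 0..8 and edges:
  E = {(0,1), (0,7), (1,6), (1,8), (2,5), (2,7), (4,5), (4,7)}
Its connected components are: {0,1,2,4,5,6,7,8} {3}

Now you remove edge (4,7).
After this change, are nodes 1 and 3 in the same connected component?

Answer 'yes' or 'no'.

Initial components: {0,1,2,4,5,6,7,8} {3}
Removing edge (4,7): not a bridge — component count unchanged at 2.
New components: {0,1,2,4,5,6,7,8} {3}
Are 1 and 3 in the same component? no

Answer: no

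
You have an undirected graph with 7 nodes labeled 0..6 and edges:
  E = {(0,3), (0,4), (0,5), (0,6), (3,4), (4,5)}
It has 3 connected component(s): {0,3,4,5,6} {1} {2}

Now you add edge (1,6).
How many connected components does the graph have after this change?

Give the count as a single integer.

Initial component count: 3
Add (1,6): merges two components. Count decreases: 3 -> 2.
New component count: 2

Answer: 2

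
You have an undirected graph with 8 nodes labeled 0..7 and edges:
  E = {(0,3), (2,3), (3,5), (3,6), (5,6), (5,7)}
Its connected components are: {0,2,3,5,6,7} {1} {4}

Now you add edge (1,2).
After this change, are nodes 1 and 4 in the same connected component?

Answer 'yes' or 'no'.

Initial components: {0,2,3,5,6,7} {1} {4}
Adding edge (1,2): merges {1} and {0,2,3,5,6,7}.
New components: {0,1,2,3,5,6,7} {4}
Are 1 and 4 in the same component? no

Answer: no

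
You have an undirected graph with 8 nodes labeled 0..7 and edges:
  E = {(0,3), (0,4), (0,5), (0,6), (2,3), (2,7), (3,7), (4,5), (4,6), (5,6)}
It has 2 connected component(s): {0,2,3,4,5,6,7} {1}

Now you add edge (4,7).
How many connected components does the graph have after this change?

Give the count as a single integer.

Answer: 2

Derivation:
Initial component count: 2
Add (4,7): endpoints already in same component. Count unchanged: 2.
New component count: 2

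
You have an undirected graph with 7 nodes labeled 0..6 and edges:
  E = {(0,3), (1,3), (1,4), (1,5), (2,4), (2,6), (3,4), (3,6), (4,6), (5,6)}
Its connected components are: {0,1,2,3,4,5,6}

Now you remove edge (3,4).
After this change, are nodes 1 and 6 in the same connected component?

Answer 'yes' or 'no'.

Answer: yes

Derivation:
Initial components: {0,1,2,3,4,5,6}
Removing edge (3,4): not a bridge — component count unchanged at 1.
New components: {0,1,2,3,4,5,6}
Are 1 and 6 in the same component? yes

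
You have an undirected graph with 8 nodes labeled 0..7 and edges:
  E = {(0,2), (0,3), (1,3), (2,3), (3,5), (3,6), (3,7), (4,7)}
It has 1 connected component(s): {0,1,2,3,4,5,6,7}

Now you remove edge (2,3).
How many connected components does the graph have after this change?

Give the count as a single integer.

Initial component count: 1
Remove (2,3): not a bridge. Count unchanged: 1.
  After removal, components: {0,1,2,3,4,5,6,7}
New component count: 1

Answer: 1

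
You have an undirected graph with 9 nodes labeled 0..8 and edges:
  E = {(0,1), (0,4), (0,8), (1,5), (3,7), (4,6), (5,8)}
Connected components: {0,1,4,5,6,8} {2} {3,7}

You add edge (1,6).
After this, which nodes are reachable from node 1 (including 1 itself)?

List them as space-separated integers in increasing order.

Before: nodes reachable from 1: {0,1,4,5,6,8}
Adding (1,6): both endpoints already in same component. Reachability from 1 unchanged.
After: nodes reachable from 1: {0,1,4,5,6,8}

Answer: 0 1 4 5 6 8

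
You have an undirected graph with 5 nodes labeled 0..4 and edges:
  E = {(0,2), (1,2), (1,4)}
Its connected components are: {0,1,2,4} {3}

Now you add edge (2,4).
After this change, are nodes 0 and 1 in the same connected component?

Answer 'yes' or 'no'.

Answer: yes

Derivation:
Initial components: {0,1,2,4} {3}
Adding edge (2,4): both already in same component {0,1,2,4}. No change.
New components: {0,1,2,4} {3}
Are 0 and 1 in the same component? yes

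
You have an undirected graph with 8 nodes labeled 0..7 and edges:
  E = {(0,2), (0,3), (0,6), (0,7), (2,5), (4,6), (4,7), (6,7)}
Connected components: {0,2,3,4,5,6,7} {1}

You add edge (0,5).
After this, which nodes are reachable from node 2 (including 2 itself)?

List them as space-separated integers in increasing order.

Before: nodes reachable from 2: {0,2,3,4,5,6,7}
Adding (0,5): both endpoints already in same component. Reachability from 2 unchanged.
After: nodes reachable from 2: {0,2,3,4,5,6,7}

Answer: 0 2 3 4 5 6 7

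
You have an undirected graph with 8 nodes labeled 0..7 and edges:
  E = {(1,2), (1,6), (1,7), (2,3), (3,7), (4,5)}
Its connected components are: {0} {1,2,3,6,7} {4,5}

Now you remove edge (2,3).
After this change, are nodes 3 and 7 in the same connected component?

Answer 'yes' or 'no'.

Answer: yes

Derivation:
Initial components: {0} {1,2,3,6,7} {4,5}
Removing edge (2,3): not a bridge — component count unchanged at 3.
New components: {0} {1,2,3,6,7} {4,5}
Are 3 and 7 in the same component? yes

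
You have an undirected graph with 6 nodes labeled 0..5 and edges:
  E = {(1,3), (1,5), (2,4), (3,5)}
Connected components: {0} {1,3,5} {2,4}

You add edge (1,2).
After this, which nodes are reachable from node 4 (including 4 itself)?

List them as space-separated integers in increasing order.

Before: nodes reachable from 4: {2,4}
Adding (1,2): merges 4's component with another. Reachability grows.
After: nodes reachable from 4: {1,2,3,4,5}

Answer: 1 2 3 4 5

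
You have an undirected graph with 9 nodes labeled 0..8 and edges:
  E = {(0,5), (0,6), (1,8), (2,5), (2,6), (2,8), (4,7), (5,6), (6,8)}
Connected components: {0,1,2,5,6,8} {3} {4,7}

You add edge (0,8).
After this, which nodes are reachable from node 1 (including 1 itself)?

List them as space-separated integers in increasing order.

Before: nodes reachable from 1: {0,1,2,5,6,8}
Adding (0,8): both endpoints already in same component. Reachability from 1 unchanged.
After: nodes reachable from 1: {0,1,2,5,6,8}

Answer: 0 1 2 5 6 8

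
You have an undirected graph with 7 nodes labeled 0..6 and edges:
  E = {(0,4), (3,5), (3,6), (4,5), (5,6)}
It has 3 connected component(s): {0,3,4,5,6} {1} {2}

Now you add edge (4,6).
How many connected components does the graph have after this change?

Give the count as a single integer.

Answer: 3

Derivation:
Initial component count: 3
Add (4,6): endpoints already in same component. Count unchanged: 3.
New component count: 3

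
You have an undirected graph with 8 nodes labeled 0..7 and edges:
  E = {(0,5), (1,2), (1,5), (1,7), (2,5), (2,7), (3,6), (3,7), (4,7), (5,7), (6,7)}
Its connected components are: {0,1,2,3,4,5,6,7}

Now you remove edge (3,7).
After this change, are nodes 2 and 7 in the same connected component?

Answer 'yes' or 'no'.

Answer: yes

Derivation:
Initial components: {0,1,2,3,4,5,6,7}
Removing edge (3,7): not a bridge — component count unchanged at 1.
New components: {0,1,2,3,4,5,6,7}
Are 2 and 7 in the same component? yes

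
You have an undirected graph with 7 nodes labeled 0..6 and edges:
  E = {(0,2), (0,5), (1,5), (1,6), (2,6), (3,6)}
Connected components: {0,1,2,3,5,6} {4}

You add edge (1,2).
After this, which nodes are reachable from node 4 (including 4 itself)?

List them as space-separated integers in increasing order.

Answer: 4

Derivation:
Before: nodes reachable from 4: {4}
Adding (1,2): both endpoints already in same component. Reachability from 4 unchanged.
After: nodes reachable from 4: {4}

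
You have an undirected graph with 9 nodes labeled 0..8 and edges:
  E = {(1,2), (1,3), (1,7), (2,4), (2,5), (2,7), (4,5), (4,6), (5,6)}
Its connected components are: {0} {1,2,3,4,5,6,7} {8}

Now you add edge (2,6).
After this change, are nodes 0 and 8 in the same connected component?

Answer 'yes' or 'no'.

Initial components: {0} {1,2,3,4,5,6,7} {8}
Adding edge (2,6): both already in same component {1,2,3,4,5,6,7}. No change.
New components: {0} {1,2,3,4,5,6,7} {8}
Are 0 and 8 in the same component? no

Answer: no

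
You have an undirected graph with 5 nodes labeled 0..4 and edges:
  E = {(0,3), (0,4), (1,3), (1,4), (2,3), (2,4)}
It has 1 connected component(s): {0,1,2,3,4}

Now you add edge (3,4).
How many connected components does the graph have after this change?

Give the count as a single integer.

Initial component count: 1
Add (3,4): endpoints already in same component. Count unchanged: 1.
New component count: 1

Answer: 1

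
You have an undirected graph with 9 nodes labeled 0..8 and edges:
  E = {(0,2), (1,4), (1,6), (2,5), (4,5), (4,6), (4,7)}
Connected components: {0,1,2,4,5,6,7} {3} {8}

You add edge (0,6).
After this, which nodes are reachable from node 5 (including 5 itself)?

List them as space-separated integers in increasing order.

Answer: 0 1 2 4 5 6 7

Derivation:
Before: nodes reachable from 5: {0,1,2,4,5,6,7}
Adding (0,6): both endpoints already in same component. Reachability from 5 unchanged.
After: nodes reachable from 5: {0,1,2,4,5,6,7}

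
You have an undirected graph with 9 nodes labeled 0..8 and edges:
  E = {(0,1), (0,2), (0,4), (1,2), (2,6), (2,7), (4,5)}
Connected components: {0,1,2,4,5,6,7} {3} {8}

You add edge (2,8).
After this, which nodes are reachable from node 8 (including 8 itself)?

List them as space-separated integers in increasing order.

Answer: 0 1 2 4 5 6 7 8

Derivation:
Before: nodes reachable from 8: {8}
Adding (2,8): merges 8's component with another. Reachability grows.
After: nodes reachable from 8: {0,1,2,4,5,6,7,8}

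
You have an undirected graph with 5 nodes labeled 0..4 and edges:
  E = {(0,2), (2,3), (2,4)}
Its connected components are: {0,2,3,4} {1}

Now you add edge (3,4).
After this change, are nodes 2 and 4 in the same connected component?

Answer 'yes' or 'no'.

Initial components: {0,2,3,4} {1}
Adding edge (3,4): both already in same component {0,2,3,4}. No change.
New components: {0,2,3,4} {1}
Are 2 and 4 in the same component? yes

Answer: yes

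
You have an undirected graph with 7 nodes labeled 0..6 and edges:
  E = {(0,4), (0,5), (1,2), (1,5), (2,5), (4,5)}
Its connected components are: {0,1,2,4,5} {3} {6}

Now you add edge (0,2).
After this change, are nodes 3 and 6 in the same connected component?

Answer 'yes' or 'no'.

Initial components: {0,1,2,4,5} {3} {6}
Adding edge (0,2): both already in same component {0,1,2,4,5}. No change.
New components: {0,1,2,4,5} {3} {6}
Are 3 and 6 in the same component? no

Answer: no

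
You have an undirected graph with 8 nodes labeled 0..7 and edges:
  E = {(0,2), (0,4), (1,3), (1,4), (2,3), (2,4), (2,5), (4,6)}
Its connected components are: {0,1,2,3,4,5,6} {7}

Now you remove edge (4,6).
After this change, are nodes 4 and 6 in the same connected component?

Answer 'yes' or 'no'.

Answer: no

Derivation:
Initial components: {0,1,2,3,4,5,6} {7}
Removing edge (4,6): it was a bridge — component count 2 -> 3.
New components: {0,1,2,3,4,5} {6} {7}
Are 4 and 6 in the same component? no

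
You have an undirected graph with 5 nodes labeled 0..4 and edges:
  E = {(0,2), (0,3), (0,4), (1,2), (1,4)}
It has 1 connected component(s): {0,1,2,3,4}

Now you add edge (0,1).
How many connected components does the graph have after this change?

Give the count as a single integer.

Answer: 1

Derivation:
Initial component count: 1
Add (0,1): endpoints already in same component. Count unchanged: 1.
New component count: 1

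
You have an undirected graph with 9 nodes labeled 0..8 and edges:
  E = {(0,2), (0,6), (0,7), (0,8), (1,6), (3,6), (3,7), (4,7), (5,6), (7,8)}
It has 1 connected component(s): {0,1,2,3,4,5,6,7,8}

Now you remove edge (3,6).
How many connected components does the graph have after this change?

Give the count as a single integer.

Initial component count: 1
Remove (3,6): not a bridge. Count unchanged: 1.
  After removal, components: {0,1,2,3,4,5,6,7,8}
New component count: 1

Answer: 1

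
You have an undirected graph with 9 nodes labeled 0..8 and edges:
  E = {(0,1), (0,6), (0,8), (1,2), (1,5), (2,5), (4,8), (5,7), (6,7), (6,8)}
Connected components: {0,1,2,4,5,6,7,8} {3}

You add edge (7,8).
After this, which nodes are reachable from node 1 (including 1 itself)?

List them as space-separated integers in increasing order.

Before: nodes reachable from 1: {0,1,2,4,5,6,7,8}
Adding (7,8): both endpoints already in same component. Reachability from 1 unchanged.
After: nodes reachable from 1: {0,1,2,4,5,6,7,8}

Answer: 0 1 2 4 5 6 7 8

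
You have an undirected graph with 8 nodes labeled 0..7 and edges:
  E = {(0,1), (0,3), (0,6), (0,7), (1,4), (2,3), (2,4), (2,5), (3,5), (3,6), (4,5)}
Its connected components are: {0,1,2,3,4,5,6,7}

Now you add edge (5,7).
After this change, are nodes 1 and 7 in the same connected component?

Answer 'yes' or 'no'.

Initial components: {0,1,2,3,4,5,6,7}
Adding edge (5,7): both already in same component {0,1,2,3,4,5,6,7}. No change.
New components: {0,1,2,3,4,5,6,7}
Are 1 and 7 in the same component? yes

Answer: yes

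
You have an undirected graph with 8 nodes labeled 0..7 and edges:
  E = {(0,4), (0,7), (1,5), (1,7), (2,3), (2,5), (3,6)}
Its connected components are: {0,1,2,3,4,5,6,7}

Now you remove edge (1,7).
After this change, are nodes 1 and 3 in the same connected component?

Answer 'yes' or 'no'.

Initial components: {0,1,2,3,4,5,6,7}
Removing edge (1,7): it was a bridge — component count 1 -> 2.
New components: {0,4,7} {1,2,3,5,6}
Are 1 and 3 in the same component? yes

Answer: yes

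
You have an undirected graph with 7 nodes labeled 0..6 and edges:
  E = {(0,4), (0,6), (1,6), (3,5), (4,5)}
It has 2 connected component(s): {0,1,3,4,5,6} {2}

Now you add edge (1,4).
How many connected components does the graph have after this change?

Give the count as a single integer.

Answer: 2

Derivation:
Initial component count: 2
Add (1,4): endpoints already in same component. Count unchanged: 2.
New component count: 2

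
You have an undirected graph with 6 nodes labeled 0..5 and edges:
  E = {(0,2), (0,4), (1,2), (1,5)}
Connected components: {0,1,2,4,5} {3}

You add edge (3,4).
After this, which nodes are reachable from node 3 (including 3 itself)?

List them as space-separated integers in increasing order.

Before: nodes reachable from 3: {3}
Adding (3,4): merges 3's component with another. Reachability grows.
After: nodes reachable from 3: {0,1,2,3,4,5}

Answer: 0 1 2 3 4 5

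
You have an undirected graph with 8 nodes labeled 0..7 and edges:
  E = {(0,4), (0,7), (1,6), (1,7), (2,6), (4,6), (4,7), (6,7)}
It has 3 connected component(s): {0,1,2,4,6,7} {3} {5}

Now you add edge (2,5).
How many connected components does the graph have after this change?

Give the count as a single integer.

Initial component count: 3
Add (2,5): merges two components. Count decreases: 3 -> 2.
New component count: 2

Answer: 2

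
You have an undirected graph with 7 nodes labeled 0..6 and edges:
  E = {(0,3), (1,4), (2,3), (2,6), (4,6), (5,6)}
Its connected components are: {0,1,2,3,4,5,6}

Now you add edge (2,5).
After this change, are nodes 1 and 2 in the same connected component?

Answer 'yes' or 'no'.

Answer: yes

Derivation:
Initial components: {0,1,2,3,4,5,6}
Adding edge (2,5): both already in same component {0,1,2,3,4,5,6}. No change.
New components: {0,1,2,3,4,5,6}
Are 1 and 2 in the same component? yes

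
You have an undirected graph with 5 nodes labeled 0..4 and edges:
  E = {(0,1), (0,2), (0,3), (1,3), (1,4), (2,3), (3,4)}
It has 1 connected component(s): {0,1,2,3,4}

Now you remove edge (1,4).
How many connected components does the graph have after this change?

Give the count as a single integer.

Initial component count: 1
Remove (1,4): not a bridge. Count unchanged: 1.
  After removal, components: {0,1,2,3,4}
New component count: 1

Answer: 1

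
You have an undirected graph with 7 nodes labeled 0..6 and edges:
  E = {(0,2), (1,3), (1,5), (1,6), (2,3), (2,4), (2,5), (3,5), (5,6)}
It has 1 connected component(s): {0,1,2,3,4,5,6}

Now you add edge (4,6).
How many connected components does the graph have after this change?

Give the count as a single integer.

Answer: 1

Derivation:
Initial component count: 1
Add (4,6): endpoints already in same component. Count unchanged: 1.
New component count: 1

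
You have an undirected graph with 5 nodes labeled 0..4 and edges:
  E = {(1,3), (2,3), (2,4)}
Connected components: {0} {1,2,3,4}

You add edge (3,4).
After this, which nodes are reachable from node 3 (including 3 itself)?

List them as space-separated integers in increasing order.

Before: nodes reachable from 3: {1,2,3,4}
Adding (3,4): both endpoints already in same component. Reachability from 3 unchanged.
After: nodes reachable from 3: {1,2,3,4}

Answer: 1 2 3 4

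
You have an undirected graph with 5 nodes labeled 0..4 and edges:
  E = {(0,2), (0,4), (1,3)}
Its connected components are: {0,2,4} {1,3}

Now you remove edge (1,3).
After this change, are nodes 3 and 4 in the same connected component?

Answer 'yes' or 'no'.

Answer: no

Derivation:
Initial components: {0,2,4} {1,3}
Removing edge (1,3): it was a bridge — component count 2 -> 3.
New components: {0,2,4} {1} {3}
Are 3 and 4 in the same component? no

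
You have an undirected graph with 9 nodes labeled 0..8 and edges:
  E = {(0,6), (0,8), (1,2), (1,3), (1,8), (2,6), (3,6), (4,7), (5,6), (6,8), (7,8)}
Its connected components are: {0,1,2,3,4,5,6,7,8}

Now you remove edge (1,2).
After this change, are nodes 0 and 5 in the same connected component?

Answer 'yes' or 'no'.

Initial components: {0,1,2,3,4,5,6,7,8}
Removing edge (1,2): not a bridge — component count unchanged at 1.
New components: {0,1,2,3,4,5,6,7,8}
Are 0 and 5 in the same component? yes

Answer: yes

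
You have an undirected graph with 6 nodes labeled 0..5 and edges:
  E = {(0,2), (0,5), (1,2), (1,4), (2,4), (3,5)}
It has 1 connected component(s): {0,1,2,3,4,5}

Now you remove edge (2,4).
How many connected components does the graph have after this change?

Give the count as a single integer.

Answer: 1

Derivation:
Initial component count: 1
Remove (2,4): not a bridge. Count unchanged: 1.
  After removal, components: {0,1,2,3,4,5}
New component count: 1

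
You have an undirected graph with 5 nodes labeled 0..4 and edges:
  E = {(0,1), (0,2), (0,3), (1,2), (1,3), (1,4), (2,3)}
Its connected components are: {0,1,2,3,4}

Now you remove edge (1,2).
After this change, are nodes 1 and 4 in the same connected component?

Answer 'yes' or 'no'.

Initial components: {0,1,2,3,4}
Removing edge (1,2): not a bridge — component count unchanged at 1.
New components: {0,1,2,3,4}
Are 1 and 4 in the same component? yes

Answer: yes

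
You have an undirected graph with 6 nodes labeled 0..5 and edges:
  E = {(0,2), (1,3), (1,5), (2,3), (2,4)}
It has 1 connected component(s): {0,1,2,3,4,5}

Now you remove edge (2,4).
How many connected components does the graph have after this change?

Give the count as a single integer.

Initial component count: 1
Remove (2,4): it was a bridge. Count increases: 1 -> 2.
  After removal, components: {0,1,2,3,5} {4}
New component count: 2

Answer: 2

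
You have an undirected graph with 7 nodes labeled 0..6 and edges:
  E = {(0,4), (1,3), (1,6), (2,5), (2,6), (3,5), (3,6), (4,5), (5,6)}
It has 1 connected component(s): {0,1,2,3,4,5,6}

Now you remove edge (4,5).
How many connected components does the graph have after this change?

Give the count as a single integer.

Initial component count: 1
Remove (4,5): it was a bridge. Count increases: 1 -> 2.
  After removal, components: {0,4} {1,2,3,5,6}
New component count: 2

Answer: 2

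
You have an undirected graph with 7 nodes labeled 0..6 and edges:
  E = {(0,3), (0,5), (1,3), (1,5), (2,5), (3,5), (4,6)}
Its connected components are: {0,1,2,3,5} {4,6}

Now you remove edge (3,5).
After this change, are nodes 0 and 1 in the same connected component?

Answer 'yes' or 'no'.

Initial components: {0,1,2,3,5} {4,6}
Removing edge (3,5): not a bridge — component count unchanged at 2.
New components: {0,1,2,3,5} {4,6}
Are 0 and 1 in the same component? yes

Answer: yes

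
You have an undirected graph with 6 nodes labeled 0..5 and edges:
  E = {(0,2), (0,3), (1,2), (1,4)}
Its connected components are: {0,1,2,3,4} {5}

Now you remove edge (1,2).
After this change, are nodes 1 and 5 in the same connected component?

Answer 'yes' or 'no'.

Initial components: {0,1,2,3,4} {5}
Removing edge (1,2): it was a bridge — component count 2 -> 3.
New components: {0,2,3} {1,4} {5}
Are 1 and 5 in the same component? no

Answer: no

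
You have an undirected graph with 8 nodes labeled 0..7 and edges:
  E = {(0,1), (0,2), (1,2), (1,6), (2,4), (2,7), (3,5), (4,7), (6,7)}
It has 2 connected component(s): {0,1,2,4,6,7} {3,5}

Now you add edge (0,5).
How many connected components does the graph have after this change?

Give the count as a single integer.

Answer: 1

Derivation:
Initial component count: 2
Add (0,5): merges two components. Count decreases: 2 -> 1.
New component count: 1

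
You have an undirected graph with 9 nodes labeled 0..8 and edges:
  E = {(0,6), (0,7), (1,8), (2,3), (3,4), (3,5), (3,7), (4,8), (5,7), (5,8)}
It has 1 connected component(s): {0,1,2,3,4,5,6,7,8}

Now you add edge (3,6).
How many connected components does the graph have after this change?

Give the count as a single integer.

Answer: 1

Derivation:
Initial component count: 1
Add (3,6): endpoints already in same component. Count unchanged: 1.
New component count: 1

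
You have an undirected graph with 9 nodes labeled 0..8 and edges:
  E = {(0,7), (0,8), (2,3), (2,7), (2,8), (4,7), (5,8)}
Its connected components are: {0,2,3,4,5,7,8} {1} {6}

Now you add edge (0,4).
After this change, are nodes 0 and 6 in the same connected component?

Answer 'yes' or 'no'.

Initial components: {0,2,3,4,5,7,8} {1} {6}
Adding edge (0,4): both already in same component {0,2,3,4,5,7,8}. No change.
New components: {0,2,3,4,5,7,8} {1} {6}
Are 0 and 6 in the same component? no

Answer: no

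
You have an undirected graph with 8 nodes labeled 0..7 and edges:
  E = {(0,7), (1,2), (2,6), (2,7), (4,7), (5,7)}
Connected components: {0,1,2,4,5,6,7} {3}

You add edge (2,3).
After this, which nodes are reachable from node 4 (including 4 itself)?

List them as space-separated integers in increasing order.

Answer: 0 1 2 3 4 5 6 7

Derivation:
Before: nodes reachable from 4: {0,1,2,4,5,6,7}
Adding (2,3): merges 4's component with another. Reachability grows.
After: nodes reachable from 4: {0,1,2,3,4,5,6,7}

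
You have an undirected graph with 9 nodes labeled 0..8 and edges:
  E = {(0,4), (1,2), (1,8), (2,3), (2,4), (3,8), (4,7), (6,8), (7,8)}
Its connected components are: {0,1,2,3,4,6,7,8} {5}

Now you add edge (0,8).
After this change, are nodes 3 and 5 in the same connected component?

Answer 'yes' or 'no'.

Initial components: {0,1,2,3,4,6,7,8} {5}
Adding edge (0,8): both already in same component {0,1,2,3,4,6,7,8}. No change.
New components: {0,1,2,3,4,6,7,8} {5}
Are 3 and 5 in the same component? no

Answer: no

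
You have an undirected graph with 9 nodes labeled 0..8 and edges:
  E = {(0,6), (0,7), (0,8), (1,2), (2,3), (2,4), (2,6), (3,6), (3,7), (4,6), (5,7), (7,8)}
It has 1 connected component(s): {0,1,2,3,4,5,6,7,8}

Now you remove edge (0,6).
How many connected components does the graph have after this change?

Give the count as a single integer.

Answer: 1

Derivation:
Initial component count: 1
Remove (0,6): not a bridge. Count unchanged: 1.
  After removal, components: {0,1,2,3,4,5,6,7,8}
New component count: 1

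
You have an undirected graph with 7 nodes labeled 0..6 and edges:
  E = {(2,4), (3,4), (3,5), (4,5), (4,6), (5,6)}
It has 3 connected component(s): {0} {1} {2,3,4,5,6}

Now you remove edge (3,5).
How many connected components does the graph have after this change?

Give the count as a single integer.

Answer: 3

Derivation:
Initial component count: 3
Remove (3,5): not a bridge. Count unchanged: 3.
  After removal, components: {0} {1} {2,3,4,5,6}
New component count: 3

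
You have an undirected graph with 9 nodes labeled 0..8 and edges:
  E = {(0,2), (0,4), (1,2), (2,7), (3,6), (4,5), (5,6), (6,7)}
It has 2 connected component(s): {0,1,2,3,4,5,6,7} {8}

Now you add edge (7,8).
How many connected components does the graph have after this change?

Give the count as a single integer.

Initial component count: 2
Add (7,8): merges two components. Count decreases: 2 -> 1.
New component count: 1

Answer: 1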